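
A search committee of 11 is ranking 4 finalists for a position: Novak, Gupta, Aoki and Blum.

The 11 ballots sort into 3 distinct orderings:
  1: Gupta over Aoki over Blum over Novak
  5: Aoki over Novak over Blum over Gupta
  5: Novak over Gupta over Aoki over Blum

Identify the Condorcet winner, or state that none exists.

none

Head-to-head results (11 committee members):
Novak–Gupta: Novak 10–1.
Novak–Aoki: Aoki 6–5.
Novak vs Blum: Novak preferred on 5+5 = 10 ballots; Novak wins 10–1.
Gupta vs Aoki: 1+5 = 6 for Gupta, 5 for Aoki — Gupta by 6–5.
Gupta–Blum: Gupta 6–5.
Aoki vs Blum: Aoki, 11–0.
No candidate is unbeaten: Novak loses to Aoki; Gupta loses to Novak; Aoki loses to Gupta; Blum loses to Novak. In particular Novak beats Gupta beats Aoki beats Novak is a majority cycle — no Condorcet winner exists.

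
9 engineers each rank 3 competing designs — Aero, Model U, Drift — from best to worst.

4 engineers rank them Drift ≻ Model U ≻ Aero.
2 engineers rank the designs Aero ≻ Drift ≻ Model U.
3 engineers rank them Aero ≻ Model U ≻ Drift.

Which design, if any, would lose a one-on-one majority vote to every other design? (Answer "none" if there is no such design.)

Model U

Head-to-head results (9 engineers):
Aero–Model U: Aero 5–4.
Aero vs Drift: Aero wins 5–4.
Model U vs Drift: Model U preferred on 3 ballots; Drift wins 6–3.
Only Model U has no wins; Model U is the Condorcet loser.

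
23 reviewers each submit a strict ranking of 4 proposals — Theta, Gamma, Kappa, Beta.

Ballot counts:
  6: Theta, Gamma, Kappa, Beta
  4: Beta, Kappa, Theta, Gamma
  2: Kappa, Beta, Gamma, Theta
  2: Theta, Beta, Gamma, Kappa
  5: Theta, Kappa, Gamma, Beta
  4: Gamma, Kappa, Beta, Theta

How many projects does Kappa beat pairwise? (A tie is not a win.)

Kappa against each rival (23 reviewers):
Kappa vs Theta: 4+2+4 = 10 for Kappa, 13 for Theta — Theta by 13–10.
Kappa vs Gamma: 11 to 12, Gamma.
Kappa vs Beta: Kappa, 17–6.
Kappa beats Beta; loses to Theta, Gamma — 1 pairwise win.

1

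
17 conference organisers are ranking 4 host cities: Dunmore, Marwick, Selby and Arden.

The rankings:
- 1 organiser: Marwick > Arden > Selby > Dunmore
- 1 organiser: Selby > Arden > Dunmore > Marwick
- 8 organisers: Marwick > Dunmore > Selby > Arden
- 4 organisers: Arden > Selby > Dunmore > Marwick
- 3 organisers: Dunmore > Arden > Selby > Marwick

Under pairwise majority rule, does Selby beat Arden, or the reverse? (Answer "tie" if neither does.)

Ballots ranking Selby above Arden: 1 + 8 = 9.
Ballots ranking Arden above Selby: 17 − 9 = 8.
Selby wins the head-to-head 9–8.

Selby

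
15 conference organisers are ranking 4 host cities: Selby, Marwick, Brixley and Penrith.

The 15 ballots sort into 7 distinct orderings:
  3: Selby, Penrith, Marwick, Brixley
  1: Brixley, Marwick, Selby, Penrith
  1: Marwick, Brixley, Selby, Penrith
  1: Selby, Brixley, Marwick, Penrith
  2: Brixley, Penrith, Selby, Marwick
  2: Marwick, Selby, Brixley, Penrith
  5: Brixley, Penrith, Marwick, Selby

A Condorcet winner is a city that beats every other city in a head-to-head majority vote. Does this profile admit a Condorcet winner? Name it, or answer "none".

Head-to-head results (15 organisers):
Selby vs Marwick: Marwick wins 9–6.
Selby vs Brixley: Brixley, 9–6.
Selby vs Penrith: Selby wins 8–7.
Marwick vs Brixley: Brixley wins 9–6.
Marwick–Penrith: Penrith 10–5.
Brixley vs Penrith: Brixley, 12–3.
Brixley defeats every rival head-to-head and is the Condorcet winner.

Brixley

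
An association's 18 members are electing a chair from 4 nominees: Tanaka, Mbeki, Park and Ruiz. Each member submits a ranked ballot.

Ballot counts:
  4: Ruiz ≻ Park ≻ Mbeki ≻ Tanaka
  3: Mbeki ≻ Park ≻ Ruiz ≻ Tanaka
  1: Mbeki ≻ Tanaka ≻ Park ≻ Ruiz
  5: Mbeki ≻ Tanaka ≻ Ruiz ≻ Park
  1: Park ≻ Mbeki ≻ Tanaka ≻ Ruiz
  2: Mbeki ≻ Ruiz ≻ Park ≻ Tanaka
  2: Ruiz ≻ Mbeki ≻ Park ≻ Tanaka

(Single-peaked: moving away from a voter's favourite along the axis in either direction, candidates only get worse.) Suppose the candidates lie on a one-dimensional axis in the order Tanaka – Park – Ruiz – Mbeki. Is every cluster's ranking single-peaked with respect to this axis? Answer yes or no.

no

Axis positions: Tanaka=1, Park=2, Ruiz=3, Mbeki=4.
Cluster 1 (peak Ruiz at position 3): ranking walks positions 3-2-4-1, expanding outward from the peak — single-peaked.
Cluster 2: ranking walks positions 4-2-3-1; Park is ranked above Ruiz even though Ruiz lies between Park and the peak Mbeki on the axis — preferences dip and rise again. Not single-peaked.
Cluster 3: ranking walks positions 4-1-2-3; Tanaka is ranked above Ruiz even though Ruiz lies between Tanaka and the peak Mbeki on the axis — preferences dip and rise again. Not single-peaked.
Cluster 4: ranking walks positions 4-1-3-2; Tanaka is ranked above Ruiz even though Ruiz lies between Tanaka and the peak Mbeki on the axis — preferences dip and rise again. Not single-peaked.
Cluster 5: ranking walks positions 2-4-1-3; Mbeki is ranked above Ruiz even though Ruiz lies between Mbeki and the peak Park on the axis — preferences dip and rise again. Not single-peaked.
Cluster 6 (peak Mbeki at position 4): ranking walks positions 4-3-2-1, expanding outward from the peak — single-peaked.
Cluster 7 (peak Ruiz at position 3): ranking walks positions 3-4-2-1, expanding outward from the peak — single-peaked.
Cluster 2 violates single-peakedness, so the profile is not single-peaked on this axis.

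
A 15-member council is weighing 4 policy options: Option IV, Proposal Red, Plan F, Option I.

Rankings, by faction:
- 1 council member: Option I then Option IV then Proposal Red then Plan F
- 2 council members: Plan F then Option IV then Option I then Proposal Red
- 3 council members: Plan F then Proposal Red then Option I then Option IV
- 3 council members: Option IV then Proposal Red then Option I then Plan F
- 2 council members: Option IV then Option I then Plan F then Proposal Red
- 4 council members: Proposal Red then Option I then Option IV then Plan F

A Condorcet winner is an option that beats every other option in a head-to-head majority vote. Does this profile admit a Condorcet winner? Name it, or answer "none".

none

Pairwise majorities:
Option IV vs Proposal Red: 1+2+3+2 = 8 for Option IV, 7 for Proposal Red — Option IV by 8–7.
Option IV–Plan F: Option IV 10–5.
Option IV vs Option I: 7 to 8, Option I.
Proposal Red vs Plan F: Proposal Red wins 8–7.
Proposal Red vs Option I: Proposal Red wins 10–5.
Plan F vs Option I: 2+3 = 5 for Plan F, 10 for Option I — Option I by 10–5.
Every option loses at least once (Option IV loses to Option I; Proposal Red loses to Option IV; Plan F loses to Option IV; Option I loses to Proposal Red). The majority relation contains the cycle Option IV > Proposal Red > Option I > Option IV, so there is no Condorcet winner.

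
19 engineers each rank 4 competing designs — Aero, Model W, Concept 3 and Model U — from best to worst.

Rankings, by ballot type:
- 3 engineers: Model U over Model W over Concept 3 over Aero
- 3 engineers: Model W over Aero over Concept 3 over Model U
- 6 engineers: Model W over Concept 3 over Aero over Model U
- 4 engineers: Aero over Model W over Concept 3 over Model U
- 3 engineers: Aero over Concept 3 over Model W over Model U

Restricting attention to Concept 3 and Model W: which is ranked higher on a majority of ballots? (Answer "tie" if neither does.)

Ballots ranking Concept 3 above Model W: 3.
Ballots ranking Model W above Concept 3: 19 − 3 = 16.
Model W wins the head-to-head 16–3.

Model W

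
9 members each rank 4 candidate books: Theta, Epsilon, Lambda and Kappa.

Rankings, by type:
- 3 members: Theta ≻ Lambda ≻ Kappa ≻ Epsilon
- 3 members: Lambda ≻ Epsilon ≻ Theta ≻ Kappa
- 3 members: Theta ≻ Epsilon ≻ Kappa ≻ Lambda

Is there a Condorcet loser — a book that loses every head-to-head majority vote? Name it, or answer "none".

Head-to-head results (9 members):
Theta vs Epsilon: 6 to 3, Theta.
Theta–Lambda: Theta 6–3.
Theta–Kappa: Theta 9–0.
Epsilon–Lambda: Lambda 6–3.
Epsilon vs Kappa: Epsilon preferred on 3+3 = 6 ballots; Epsilon wins 6–3.
Lambda vs Kappa: Lambda wins 6–3.
Kappa is beaten in every head-to-head and is the Condorcet loser.

Kappa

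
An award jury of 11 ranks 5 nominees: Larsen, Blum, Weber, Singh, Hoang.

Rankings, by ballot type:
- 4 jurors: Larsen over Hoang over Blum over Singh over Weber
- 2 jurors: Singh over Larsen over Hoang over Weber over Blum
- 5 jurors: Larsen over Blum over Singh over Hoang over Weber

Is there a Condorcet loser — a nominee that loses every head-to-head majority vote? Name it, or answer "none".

Weber

Head-to-head results (11 jurors):
Larsen vs Blum: Larsen, 11–0.
Larsen–Weber: Larsen 11–0.
Larsen vs Singh: 9 to 2, Larsen.
Larsen vs Hoang: Larsen, 11–0.
Blum–Weber: Blum 9–2.
Blum vs Singh: 4+5 = 9 for Blum, 2 for Singh — Blum by 9–2.
Blum vs Hoang: 5 for Blum, 6 for Hoang — Hoang by 6–5.
Weber vs Singh: Weber preferred on 0 ballots; Singh wins 11–0.
Weber vs Hoang: Hoang, 11–0.
Singh vs Hoang: 7 to 4, Singh.
Only Weber has no wins; Weber is the Condorcet loser.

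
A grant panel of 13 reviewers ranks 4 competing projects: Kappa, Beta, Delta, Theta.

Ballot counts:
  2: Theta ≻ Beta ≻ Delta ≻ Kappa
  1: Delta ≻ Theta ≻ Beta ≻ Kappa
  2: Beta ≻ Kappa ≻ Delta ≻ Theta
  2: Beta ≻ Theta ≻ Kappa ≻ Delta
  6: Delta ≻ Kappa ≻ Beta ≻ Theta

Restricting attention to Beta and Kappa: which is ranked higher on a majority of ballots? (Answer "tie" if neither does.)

Beta

Ballots ranking Beta above Kappa: 2 + 1 + 2 + 2 = 7.
Ballots ranking Kappa above Beta: 13 − 7 = 6.
Beta wins the head-to-head 7–6.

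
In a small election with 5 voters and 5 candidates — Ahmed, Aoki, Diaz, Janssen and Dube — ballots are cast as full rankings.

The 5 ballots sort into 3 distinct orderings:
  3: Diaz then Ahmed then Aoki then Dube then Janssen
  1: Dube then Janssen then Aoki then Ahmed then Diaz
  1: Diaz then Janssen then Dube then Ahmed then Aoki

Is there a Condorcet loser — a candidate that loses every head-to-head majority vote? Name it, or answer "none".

Janssen

Pairwise majorities:
Ahmed vs Aoki: Ahmed preferred on 3+1 = 4 ballots; Ahmed wins 4–1.
Ahmed vs Diaz: 1 to 4, Diaz.
Ahmed vs Janssen: Ahmed is ranked higher on 3 ballots, Janssen on 2. Ahmed wins 3–2.
Ahmed vs Dube: Ahmed preferred on 3 ballots; Ahmed wins 3–2.
Aoki–Diaz: Diaz 4–1.
Aoki vs Janssen: 3 to 2, Aoki.
Aoki–Dube: Aoki 3–2.
Diaz vs Janssen: Diaz, 4–1.
Diaz vs Dube: Diaz preferred on 3+1 = 4 ballots; Diaz wins 4–1.
Janssen–Dube: Dube 4–1.
Janssen loses to every other candidate — it is the Condorcet loser.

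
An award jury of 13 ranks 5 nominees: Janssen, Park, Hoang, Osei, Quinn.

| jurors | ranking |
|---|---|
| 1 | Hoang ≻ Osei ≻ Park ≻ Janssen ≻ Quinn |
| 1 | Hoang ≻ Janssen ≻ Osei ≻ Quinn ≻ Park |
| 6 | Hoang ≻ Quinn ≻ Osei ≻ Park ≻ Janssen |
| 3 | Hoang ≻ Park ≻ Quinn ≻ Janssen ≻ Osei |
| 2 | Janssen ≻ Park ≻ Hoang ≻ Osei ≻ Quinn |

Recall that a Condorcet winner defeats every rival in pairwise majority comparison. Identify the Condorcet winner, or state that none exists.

Hoang

Head-to-head results (13 jurors):
Janssen vs Park: Janssen preferred on 1+2 = 3 ballots; Park wins 10–3.
Janssen vs Hoang: Janssen preferred on 2 ballots; Hoang wins 11–2.
Janssen vs Osei: 1+3+2 = 6 for Janssen, 7 for Osei — Osei by 7–6.
Janssen vs Quinn: Janssen is ranked higher on 1+1+2 = 4 ballots, Quinn on 9. Quinn wins 9–4.
Park vs Hoang: 2 to 11, Hoang.
Park vs Osei: Park is ranked higher on 3+2 = 5 ballots, Osei on 8. Osei wins 8–5.
Park vs Quinn: Park is ranked higher on 1+3+2 = 6 ballots, Quinn on 7. Quinn wins 7–6.
Hoang vs Osei: 13 to 0, Hoang.
Hoang vs Quinn: 1+1+6+3+2 = 13 for Hoang, 0 for Quinn — Hoang by 13–0.
Osei vs Quinn: 4 to 9, Quinn.
Hoang beats each of Janssen, Park, Osei, Quinn — Hoang is the Condorcet winner.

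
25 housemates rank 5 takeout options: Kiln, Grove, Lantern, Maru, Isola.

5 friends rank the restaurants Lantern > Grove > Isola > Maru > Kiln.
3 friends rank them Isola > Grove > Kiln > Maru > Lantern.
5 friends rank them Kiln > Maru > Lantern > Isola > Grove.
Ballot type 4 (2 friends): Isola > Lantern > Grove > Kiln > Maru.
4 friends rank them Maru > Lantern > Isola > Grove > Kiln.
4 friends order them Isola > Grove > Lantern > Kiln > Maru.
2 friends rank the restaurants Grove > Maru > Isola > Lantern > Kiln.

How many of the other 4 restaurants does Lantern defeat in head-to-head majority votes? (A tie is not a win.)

Lantern against each rival (25 friends):
Lantern vs Kiln: Lantern preferred on 5+2+4+4+2 = 17 ballots; Lantern wins 17–8.
Lantern vs Grove: Lantern wins 16–9.
Lantern vs Maru: Maru wins 14–11.
Lantern vs Isola: Lantern, 14–11.
Lantern beats Kiln, Grove, Isola; loses to Maru — 3 pairwise wins.

3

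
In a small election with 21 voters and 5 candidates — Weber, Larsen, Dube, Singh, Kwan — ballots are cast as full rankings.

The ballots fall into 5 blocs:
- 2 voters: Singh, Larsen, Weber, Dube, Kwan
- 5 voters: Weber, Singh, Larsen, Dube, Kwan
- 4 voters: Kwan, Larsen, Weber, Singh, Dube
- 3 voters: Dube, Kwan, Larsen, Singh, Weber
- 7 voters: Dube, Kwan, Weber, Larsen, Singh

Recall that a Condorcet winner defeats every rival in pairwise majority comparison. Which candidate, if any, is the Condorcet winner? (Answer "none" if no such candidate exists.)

none

Pairwise majorities:
Weber vs Larsen: 5+7 = 12 for Weber, 9 for Larsen — Weber by 12–9.
Weber–Dube: Weber 11–10.
Weber vs Singh: Weber, 16–5.
Weber vs Kwan: 2+5 = 7 for Weber, 14 for Kwan — Kwan by 14–7.
Larsen vs Dube: 2+5+4 = 11 for Larsen, 10 for Dube — Larsen by 11–10.
Larsen–Singh: Larsen 14–7.
Larsen–Kwan: Kwan 14–7.
Dube vs Singh: Dube is ranked higher on 3+7 = 10 ballots, Singh on 11. Singh wins 11–10.
Dube vs Kwan: Dube is ranked higher on 2+5+3+7 = 17 ballots, Kwan on 4. Dube wins 17–4.
Singh vs Kwan: 7 to 14, Kwan.
Each candidate drops at least one matchup (Weber loses to Kwan; Larsen loses to Weber; Dube loses to Weber; Singh loses to Weber; Kwan loses to Dube); the cycle Weber → Dube → Kwan → Weber rules out a Condorcet winner.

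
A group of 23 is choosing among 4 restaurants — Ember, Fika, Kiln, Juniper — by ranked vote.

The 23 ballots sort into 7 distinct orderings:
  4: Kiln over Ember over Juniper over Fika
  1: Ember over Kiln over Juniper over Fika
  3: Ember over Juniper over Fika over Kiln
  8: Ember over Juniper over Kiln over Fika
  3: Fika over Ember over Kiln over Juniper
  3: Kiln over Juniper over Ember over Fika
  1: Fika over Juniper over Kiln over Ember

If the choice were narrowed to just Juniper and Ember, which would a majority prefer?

Ballots ranking Juniper above Ember: 3 + 1 = 4.
Ballots ranking Ember above Juniper: 23 − 4 = 19.
Ember wins the head-to-head 19–4.

Ember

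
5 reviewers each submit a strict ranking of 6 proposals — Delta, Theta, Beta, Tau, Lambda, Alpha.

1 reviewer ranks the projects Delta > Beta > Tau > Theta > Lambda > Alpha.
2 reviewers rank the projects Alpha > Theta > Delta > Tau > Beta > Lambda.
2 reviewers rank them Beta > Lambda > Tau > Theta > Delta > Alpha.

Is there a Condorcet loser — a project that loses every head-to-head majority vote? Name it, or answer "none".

Head-to-head results (5 reviewers):
Delta vs Theta: Theta, 4–1.
Delta vs Beta: Delta is ranked higher on 1+2 = 3 ballots, Beta on 2. Delta wins 3–2.
Delta vs Tau: Delta, 3–2.
Delta vs Lambda: Delta, 3–2.
Delta vs Alpha: Delta wins 3–2.
Theta–Beta: Beta 3–2.
Theta vs Tau: Theta is ranked higher on 2 ballots, Tau on 3. Tau wins 3–2.
Theta vs Lambda: Theta is ranked higher on 1+2 = 3 ballots, Lambda on 2. Theta wins 3–2.
Theta–Alpha: Theta 3–2.
Beta vs Tau: Beta preferred on 1+2 = 3 ballots; Beta wins 3–2.
Beta vs Lambda: Beta wins 5–0.
Beta–Alpha: Beta 3–2.
Tau vs Lambda: Tau, 3–2.
Tau vs Alpha: 3 to 2, Tau.
Lambda vs Alpha: 1+2 = 3 for Lambda, 2 for Alpha — Lambda by 3–2.
Alpha is beaten in every head-to-head and is the Condorcet loser.

Alpha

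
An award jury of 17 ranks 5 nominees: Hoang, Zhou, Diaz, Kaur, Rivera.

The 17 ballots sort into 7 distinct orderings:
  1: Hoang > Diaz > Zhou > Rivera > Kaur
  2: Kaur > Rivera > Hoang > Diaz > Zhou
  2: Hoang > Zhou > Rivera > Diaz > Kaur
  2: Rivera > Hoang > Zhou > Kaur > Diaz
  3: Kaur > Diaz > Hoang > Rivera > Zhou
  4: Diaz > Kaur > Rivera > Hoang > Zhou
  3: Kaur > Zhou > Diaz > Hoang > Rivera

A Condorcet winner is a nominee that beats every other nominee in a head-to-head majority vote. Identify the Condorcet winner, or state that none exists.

Kaur

Pairwise majorities:
Hoang vs Zhou: 14 to 3, Hoang.
Hoang vs Diaz: 7 to 10, Diaz.
Hoang vs Kaur: 1+2+2 = 5 for Hoang, 12 for Kaur — Kaur by 12–5.
Hoang vs Rivera: 1+2+3+3 = 9 for Hoang, 8 for Rivera — Hoang by 9–8.
Zhou vs Diaz: Zhou preferred on 2+2+3 = 7 ballots; Diaz wins 10–7.
Zhou vs Kaur: Zhou is ranked higher on 1+2+2 = 5 ballots, Kaur on 12. Kaur wins 12–5.
Zhou vs Rivera: Zhou is ranked higher on 1+2+3 = 6 ballots, Rivera on 11. Rivera wins 11–6.
Diaz vs Kaur: Diaz is ranked higher on 1+2+4 = 7 ballots, Kaur on 10. Kaur wins 10–7.
Diaz vs Rivera: Diaz preferred on 1+3+4+3 = 11 ballots; Diaz wins 11–6.
Kaur vs Rivera: 2+3+4+3 = 12 for Kaur, 5 for Rivera — Kaur by 12–5.
Kaur wins every pairwise contest, so Kaur is the Condorcet winner.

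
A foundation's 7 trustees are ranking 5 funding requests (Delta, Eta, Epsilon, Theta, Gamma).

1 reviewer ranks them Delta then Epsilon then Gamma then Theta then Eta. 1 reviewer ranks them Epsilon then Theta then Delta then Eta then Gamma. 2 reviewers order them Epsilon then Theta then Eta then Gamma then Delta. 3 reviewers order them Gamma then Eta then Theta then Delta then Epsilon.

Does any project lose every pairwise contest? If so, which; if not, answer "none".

Head-to-head results (7 reviewers):
Delta vs Eta: 2 to 5, Eta.
Delta vs Epsilon: Delta wins 4–3.
Delta vs Theta: 1 for Delta, 6 for Theta — Theta by 6–1.
Delta vs Gamma: 1+1 = 2 for Delta, 5 for Gamma — Gamma by 5–2.
Eta vs Epsilon: 3 to 4, Epsilon.
Eta–Theta: Theta 4–3.
Eta–Gamma: Gamma 4–3.
Epsilon vs Theta: 4 to 3, Epsilon.
Epsilon vs Gamma: 4 to 3, Epsilon.
Theta vs Gamma: Gamma, 4–3.
Each project has at least one pairwise win (Delta beats Epsilon; Eta beats Delta; Epsilon beats Eta; Theta beats Delta; Gamma beats Delta) — no Condorcet loser.

none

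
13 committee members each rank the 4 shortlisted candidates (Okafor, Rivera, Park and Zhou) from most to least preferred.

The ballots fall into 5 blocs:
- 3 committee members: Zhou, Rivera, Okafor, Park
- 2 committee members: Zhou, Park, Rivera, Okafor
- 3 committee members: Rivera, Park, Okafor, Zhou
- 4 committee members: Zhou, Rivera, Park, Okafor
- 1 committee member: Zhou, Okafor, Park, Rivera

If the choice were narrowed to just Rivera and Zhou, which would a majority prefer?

Ballots ranking Rivera above Zhou: 3.
Ballots ranking Zhou above Rivera: 13 − 3 = 10.
Zhou wins the head-to-head 10–3.

Zhou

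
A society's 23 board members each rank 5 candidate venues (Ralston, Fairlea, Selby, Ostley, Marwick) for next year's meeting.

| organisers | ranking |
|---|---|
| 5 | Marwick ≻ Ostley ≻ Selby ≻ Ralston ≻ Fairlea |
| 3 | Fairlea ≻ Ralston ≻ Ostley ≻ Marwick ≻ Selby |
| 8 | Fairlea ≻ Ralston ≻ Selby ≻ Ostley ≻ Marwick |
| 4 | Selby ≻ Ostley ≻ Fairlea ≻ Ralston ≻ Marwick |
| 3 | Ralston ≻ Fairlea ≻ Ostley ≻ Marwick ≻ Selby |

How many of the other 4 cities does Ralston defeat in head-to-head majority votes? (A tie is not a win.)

3

Ralston against each rival (23 organisers):
Ralston vs Fairlea: 5+3 = 8 for Ralston, 15 for Fairlea — Fairlea by 15–8.
Ralston vs Selby: Ralston is ranked higher on 3+8+3 = 14 ballots, Selby on 9. Ralston wins 14–9.
Ralston vs Ostley: Ralston wins 14–9.
Ralston vs Marwick: Ralston wins 18–5.
Ralston beats Selby, Ostley, Marwick; loses to Fairlea — 3 pairwise wins.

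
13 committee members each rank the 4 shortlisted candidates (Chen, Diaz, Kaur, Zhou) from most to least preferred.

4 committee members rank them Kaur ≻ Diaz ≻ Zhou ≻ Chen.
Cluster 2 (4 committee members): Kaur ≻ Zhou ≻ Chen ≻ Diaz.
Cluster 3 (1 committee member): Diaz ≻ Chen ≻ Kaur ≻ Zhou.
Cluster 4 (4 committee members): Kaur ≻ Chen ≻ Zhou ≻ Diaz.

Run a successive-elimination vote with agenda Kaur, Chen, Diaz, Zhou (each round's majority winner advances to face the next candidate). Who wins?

Kaur

Round 1: Kaur vs Chen — 12–1, Kaur advances.
Round 2: Kaur vs Diaz — 12–1, Kaur advances.
Round 3: Kaur vs Zhou — 13–0, Kaur advances.
Kaur survives the agenda.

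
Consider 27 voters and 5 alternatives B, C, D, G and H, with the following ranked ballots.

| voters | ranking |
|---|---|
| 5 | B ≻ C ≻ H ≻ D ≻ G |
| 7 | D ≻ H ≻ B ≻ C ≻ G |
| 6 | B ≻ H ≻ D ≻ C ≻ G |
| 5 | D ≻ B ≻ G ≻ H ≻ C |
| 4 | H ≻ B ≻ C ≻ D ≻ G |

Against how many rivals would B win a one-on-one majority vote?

B against each rival (27 voters):
B vs C: B is ranked higher on 5+7+6+5+4 = 27 ballots, C on 0. B wins 27–0.
B vs D: 15 to 12, B.
B vs G: B wins 27–0.
B vs H: B wins 16–11.
B beats C, D, G, H — 4 pairwise wins.

4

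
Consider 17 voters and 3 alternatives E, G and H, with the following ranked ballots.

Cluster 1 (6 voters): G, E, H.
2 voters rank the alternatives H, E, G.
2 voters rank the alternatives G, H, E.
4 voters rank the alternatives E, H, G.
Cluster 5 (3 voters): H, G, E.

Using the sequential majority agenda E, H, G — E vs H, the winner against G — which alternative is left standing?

Round 1: E vs H — 10–7, E advances.
Round 2: E vs G — 6–11, G advances.
G survives the agenda.

G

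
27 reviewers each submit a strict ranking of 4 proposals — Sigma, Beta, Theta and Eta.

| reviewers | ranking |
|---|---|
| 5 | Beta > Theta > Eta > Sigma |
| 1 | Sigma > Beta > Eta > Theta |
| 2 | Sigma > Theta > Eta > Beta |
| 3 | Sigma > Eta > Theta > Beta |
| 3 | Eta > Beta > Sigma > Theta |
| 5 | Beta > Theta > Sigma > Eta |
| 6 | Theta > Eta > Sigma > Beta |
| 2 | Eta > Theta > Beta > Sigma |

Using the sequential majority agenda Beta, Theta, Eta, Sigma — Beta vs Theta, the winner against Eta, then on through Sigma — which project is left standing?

Eta

Round 1: Beta vs Theta — 14–13, Beta advances.
Round 2: Beta vs Eta — 11–16, Eta advances.
Round 3: Eta vs Sigma — 16–11, Eta advances.
The agenda winner is Eta.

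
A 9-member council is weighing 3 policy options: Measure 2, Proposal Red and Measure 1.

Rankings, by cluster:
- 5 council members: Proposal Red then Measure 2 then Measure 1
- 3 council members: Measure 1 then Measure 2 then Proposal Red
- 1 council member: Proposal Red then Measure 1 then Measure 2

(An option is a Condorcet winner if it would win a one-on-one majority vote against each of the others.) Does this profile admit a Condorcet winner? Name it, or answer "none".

Proposal Red

Check each pair by majority over 9 ballots:
Measure 2 vs Proposal Red: Measure 2 is ranked higher on 3 ballots, Proposal Red on 6. Proposal Red wins 6–3.
Measure 2 vs Measure 1: Measure 2 wins 5–4.
Proposal Red vs Measure 1: 5+1 = 6 for Proposal Red, 3 for Measure 1 — Proposal Red by 6–3.
Only Proposal Red has no losses; Proposal Red is the Condorcet winner.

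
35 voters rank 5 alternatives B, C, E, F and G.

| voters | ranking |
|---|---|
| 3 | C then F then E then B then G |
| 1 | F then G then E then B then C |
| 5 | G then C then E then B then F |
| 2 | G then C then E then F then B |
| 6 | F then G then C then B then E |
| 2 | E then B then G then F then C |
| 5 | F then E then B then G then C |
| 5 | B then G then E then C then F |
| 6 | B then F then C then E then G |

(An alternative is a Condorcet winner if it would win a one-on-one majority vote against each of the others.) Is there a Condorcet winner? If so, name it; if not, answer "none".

none

Head-to-head results (35 voters):
B vs C: B, 19–16.
B vs E: E, 18–17.
B vs F: B wins 18–17.
B vs G: B, 21–14.
C–E: C 22–13.
C–F: F 20–15.
C vs G: G wins 26–9.
E–F: F 21–14.
E vs G: G wins 19–16.
F vs G: F wins 21–14.
Every alternative loses at least once (B loses to E; C loses to B; E loses to C; F loses to B; G loses to B). The majority relation contains the cycle B beats C beats E beats B, so there is no Condorcet winner.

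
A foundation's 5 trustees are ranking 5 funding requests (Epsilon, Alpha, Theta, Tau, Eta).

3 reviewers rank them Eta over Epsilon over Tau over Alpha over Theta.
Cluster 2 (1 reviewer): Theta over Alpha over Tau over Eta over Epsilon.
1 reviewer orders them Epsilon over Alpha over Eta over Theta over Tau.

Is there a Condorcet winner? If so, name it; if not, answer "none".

Eta

Pairwise majorities:
Epsilon vs Alpha: Epsilon is ranked higher on 3+1 = 4 ballots, Alpha on 1. Epsilon wins 4–1.
Epsilon vs Theta: Epsilon is ranked higher on 3+1 = 4 ballots, Theta on 1. Epsilon wins 4–1.
Epsilon vs Tau: 3+1 = 4 for Epsilon, 1 for Tau — Epsilon by 4–1.
Epsilon vs Eta: 1 for Epsilon, 4 for Eta — Eta by 4–1.
Alpha vs Theta: 3+1 = 4 for Alpha, 1 for Theta — Alpha by 4–1.
Alpha vs Tau: 1+1 = 2 for Alpha, 3 for Tau — Tau by 3–2.
Alpha vs Eta: Alpha is ranked higher on 1+1 = 2 ballots, Eta on 3. Eta wins 3–2.
Theta vs Tau: 1+1 = 2 for Theta, 3 for Tau — Tau by 3–2.
Theta vs Eta: 1 to 4, Eta.
Tau vs Eta: 1 for Tau, 4 for Eta — Eta by 4–1.
Eta defeats every rival head-to-head and is the Condorcet winner.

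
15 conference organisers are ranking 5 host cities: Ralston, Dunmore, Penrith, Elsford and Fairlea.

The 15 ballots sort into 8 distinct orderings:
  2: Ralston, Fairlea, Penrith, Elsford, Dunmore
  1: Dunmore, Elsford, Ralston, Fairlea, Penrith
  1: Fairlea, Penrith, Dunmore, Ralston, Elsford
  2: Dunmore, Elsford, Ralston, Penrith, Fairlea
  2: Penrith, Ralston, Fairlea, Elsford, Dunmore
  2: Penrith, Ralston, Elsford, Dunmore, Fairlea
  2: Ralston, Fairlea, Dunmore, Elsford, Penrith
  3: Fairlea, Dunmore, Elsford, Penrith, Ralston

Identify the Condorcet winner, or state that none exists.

none

Head-to-head results (15 organisers):
Ralston vs Dunmore: Ralston, 8–7.
Ralston–Penrith: Penrith 8–7.
Ralston vs Elsford: Ralston, 9–6.
Ralston vs Fairlea: Ralston, 11–4.
Dunmore–Penrith: Dunmore 8–7.
Dunmore vs Elsford: Dunmore wins 9–6.
Dunmore–Fairlea: Fairlea 10–5.
Penrith vs Elsford: Elsford wins 8–7.
Penrith vs Fairlea: Fairlea wins 9–6.
Elsford vs Fairlea: Fairlea wins 10–5.
Each city drops at least one matchup (Ralston loses to Penrith; Dunmore loses to Ralston; Penrith loses to Dunmore; Elsford loses to Ralston; Fairlea loses to Ralston); the cycle Ralston → Dunmore → Penrith → Ralston rules out a Condorcet winner.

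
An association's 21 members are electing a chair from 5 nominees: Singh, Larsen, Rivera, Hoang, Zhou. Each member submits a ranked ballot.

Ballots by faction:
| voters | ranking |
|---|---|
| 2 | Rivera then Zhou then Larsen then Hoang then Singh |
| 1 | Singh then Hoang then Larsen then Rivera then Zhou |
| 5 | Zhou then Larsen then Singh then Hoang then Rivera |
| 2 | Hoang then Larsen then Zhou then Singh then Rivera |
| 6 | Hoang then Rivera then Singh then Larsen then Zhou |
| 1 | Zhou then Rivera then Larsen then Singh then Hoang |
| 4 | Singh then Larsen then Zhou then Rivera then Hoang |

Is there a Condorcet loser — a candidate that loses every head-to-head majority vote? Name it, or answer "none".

Pairwise majorities:
Singh vs Larsen: Singh is ranked higher on 1+6+4 = 11 ballots, Larsen on 10. Singh wins 11–10.
Singh vs Rivera: 1+5+2+4 = 12 for Singh, 9 for Rivera — Singh by 12–9.
Singh vs Hoang: Singh is ranked higher on 1+5+1+4 = 11 ballots, Hoang on 10. Singh wins 11–10.
Singh vs Zhou: Singh wins 11–10.
Larsen vs Rivera: 12 to 9, Larsen.
Larsen vs Hoang: Larsen, 12–9.
Larsen vs Zhou: Larsen, 13–8.
Rivera vs Hoang: 2+1+4 = 7 for Rivera, 14 for Hoang — Hoang by 14–7.
Rivera vs Zhou: Zhou wins 12–9.
Hoang vs Zhou: Hoang is ranked higher on 1+2+6 = 9 ballots, Zhou on 12. Zhou wins 12–9.
Rivera is beaten in every head-to-head and is the Condorcet loser.

Rivera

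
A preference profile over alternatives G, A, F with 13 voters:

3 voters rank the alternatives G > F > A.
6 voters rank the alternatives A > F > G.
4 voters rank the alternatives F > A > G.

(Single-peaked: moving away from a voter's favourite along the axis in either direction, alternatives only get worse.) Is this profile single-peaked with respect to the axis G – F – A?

Axis positions: G=1, F=2, A=3.
Faction 1 (peak G at position 1): ranking walks positions 1-2-3, expanding outward from the peak — single-peaked.
Faction 2 (peak A at position 3): ranking walks positions 3-2-1, expanding outward from the peak — single-peaked.
Faction 3 (peak F at position 2): ranking walks positions 2-3-1, expanding outward from the peak — single-peaked.
Every ranking is single-peaked on this axis.

yes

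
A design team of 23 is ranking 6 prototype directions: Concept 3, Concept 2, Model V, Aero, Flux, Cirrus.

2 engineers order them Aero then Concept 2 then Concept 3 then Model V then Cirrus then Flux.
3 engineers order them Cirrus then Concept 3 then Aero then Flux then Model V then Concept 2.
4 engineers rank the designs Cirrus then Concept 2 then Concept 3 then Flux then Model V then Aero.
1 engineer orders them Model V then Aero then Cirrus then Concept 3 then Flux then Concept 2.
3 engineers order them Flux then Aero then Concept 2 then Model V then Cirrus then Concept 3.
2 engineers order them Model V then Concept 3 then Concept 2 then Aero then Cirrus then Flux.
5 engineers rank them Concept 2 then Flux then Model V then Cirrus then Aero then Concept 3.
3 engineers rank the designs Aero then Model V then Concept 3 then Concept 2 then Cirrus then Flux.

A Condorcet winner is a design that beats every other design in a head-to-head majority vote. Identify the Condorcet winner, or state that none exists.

Check each pair by majority over 23 ballots:
Concept 3 vs Concept 2: 3+1+2+3 = 9 for Concept 3, 14 for Concept 2 — Concept 2 by 14–9.
Concept 3 vs Model V: 2+3+4 = 9 for Concept 3, 14 for Model V — Model V by 14–9.
Concept 3 vs Aero: 9 to 14, Aero.
Concept 3 vs Flux: 2+3+4+1+2+3 = 15 for Concept 3, 8 for Flux — Concept 3 by 15–8.
Concept 3 vs Cirrus: 7 to 16, Cirrus.
Concept 2 vs Model V: 2+4+3+5 = 14 for Concept 2, 9 for Model V — Concept 2 by 14–9.
Concept 2 vs Aero: 11 to 12, Aero.
Concept 2 vs Flux: Concept 2 is ranked higher on 2+4+2+5+3 = 16 ballots, Flux on 7. Concept 2 wins 16–7.
Concept 2 vs Cirrus: 15 to 8, Concept 2.
Model V vs Aero: Model V is ranked higher on 4+1+2+5 = 12 ballots, Aero on 11. Model V wins 12–11.
Model V vs Flux: 8 to 15, Flux.
Model V vs Cirrus: 2+1+3+2+5+3 = 16 for Model V, 7 for Cirrus — Model V by 16–7.
Aero vs Flux: Aero is ranked higher on 2+3+1+2+3 = 11 ballots, Flux on 12. Flux wins 12–11.
Aero vs Cirrus: Aero preferred on 2+1+3+2+3 = 11 ballots; Cirrus wins 12–11.
Flux vs Cirrus: Flux preferred on 3+5 = 8 ballots; Cirrus wins 15–8.
No design is unbeaten: Concept 3 loses to Concept 2; Concept 2 loses to Aero; Model V loses to Concept 2; Aero loses to Model V; Flux loses to Concept 3; Cirrus loses to Concept 2. In particular Concept 3 beats Flux beats Model V beats Concept 3 is a majority cycle — no Condorcet winner exists.

none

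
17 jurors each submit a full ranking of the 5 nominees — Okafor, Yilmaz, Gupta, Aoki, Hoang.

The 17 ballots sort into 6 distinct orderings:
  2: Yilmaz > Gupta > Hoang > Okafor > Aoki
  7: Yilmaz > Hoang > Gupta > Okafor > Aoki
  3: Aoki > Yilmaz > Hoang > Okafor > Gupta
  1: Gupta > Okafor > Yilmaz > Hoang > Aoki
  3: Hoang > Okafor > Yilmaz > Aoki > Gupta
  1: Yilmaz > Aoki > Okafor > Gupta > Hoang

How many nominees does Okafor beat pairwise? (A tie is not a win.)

1

Okafor against each rival (17 jurors):
Okafor–Yilmaz: Yilmaz 13–4.
Okafor–Gupta: Gupta 10–7.
Okafor vs Aoki: 13 to 4, Okafor.
Okafor vs Hoang: Hoang wins 15–2.
Okafor beats Aoki; loses to Yilmaz, Gupta, Hoang — 1 pairwise win.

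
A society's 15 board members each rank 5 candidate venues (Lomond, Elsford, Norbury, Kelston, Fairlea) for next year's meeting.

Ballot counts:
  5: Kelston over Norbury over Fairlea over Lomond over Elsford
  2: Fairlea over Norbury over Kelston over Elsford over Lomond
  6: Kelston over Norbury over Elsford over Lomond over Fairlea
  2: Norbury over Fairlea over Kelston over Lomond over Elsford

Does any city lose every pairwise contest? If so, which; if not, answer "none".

Lomond

Pairwise majorities:
Lomond–Elsford: Elsford 8–7.
Lomond vs Norbury: Lomond is ranked higher on 0 ballots, Norbury on 15. Norbury wins 15–0.
Lomond vs Kelston: 0 for Lomond, 15 for Kelston — Kelston by 15–0.
Lomond vs Fairlea: 6 to 9, Fairlea.
Elsford vs Norbury: 0 to 15, Norbury.
Elsford vs Kelston: Kelston wins 15–0.
Elsford vs Fairlea: Fairlea, 9–6.
Norbury vs Kelston: Kelston wins 11–4.
Norbury vs Fairlea: 13 to 2, Norbury.
Kelston vs Fairlea: Kelston is ranked higher on 5+6 = 11 ballots, Fairlea on 4. Kelston wins 11–4.
Only Lomond has no wins; Lomond is the Condorcet loser.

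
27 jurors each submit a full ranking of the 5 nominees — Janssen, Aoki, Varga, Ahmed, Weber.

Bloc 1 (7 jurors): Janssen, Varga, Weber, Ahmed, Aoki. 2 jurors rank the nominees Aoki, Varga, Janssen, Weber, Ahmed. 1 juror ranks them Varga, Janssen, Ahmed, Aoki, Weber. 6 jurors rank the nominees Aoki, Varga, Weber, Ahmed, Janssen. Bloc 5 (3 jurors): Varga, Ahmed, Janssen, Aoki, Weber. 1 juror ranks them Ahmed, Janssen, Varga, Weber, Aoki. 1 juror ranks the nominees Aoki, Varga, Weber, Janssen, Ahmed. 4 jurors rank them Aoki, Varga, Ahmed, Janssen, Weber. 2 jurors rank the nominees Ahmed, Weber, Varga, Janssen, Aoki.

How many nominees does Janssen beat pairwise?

2

Janssen against each rival (27 jurors):
Janssen vs Aoki: Janssen wins 14–13.
Janssen vs Varga: Janssen preferred on 7+1 = 8 ballots; Varga wins 19–8.
Janssen–Ahmed: Ahmed 16–11.
Janssen vs Weber: Janssen is ranked higher on 7+2+1+3+1+4 = 18 ballots, Weber on 9. Janssen wins 18–9.
Janssen beats Aoki, Weber; loses to Varga, Ahmed — 2 pairwise wins.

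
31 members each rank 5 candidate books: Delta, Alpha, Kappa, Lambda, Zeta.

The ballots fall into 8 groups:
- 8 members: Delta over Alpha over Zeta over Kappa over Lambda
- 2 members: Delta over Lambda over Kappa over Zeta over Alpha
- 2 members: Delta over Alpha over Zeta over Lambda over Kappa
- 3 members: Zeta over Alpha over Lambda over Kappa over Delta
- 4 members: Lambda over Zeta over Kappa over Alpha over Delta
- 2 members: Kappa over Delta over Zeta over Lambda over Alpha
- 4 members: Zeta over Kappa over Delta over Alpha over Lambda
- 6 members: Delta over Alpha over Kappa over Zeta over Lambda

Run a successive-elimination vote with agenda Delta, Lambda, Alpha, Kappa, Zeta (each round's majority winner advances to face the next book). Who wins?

Delta

Round 1: Delta vs Lambda — 24–7, Delta advances.
Round 2: Delta vs Alpha — 24–7, Delta advances.
Round 3: Delta vs Kappa — 18–13, Delta advances.
Round 4: Delta vs Zeta — 20–11, Delta advances.
Delta survives the agenda.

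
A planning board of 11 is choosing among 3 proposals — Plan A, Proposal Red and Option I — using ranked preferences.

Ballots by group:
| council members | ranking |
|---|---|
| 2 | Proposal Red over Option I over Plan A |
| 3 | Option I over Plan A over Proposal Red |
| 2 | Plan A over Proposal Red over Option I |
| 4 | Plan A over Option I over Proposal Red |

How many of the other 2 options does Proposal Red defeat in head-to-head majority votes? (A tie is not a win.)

Proposal Red against each rival (11 council members):
Proposal Red vs Plan A: 2 to 9, Plan A.
Proposal Red vs Option I: Option I, 7–4.
Proposal Red beats no one; loses to Plan A, Option I — 0 pairwise wins.

0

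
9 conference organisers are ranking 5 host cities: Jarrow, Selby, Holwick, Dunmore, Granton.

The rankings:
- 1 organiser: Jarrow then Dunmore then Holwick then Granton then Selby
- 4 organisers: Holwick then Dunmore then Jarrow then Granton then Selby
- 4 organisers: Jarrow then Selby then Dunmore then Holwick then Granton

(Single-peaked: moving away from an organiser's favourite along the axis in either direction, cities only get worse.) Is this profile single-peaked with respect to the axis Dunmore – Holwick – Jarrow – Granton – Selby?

Axis positions: Dunmore=1, Holwick=2, Jarrow=3, Granton=4, Selby=5.
Ballot type 1: ranking walks positions 3-1-2-4-5; Dunmore is ranked above Holwick even though Holwick lies between Dunmore and the peak Jarrow on the axis — preferences dip and rise again. Not single-peaked.
Ballot type 2 (peak Holwick at position 2): ranking walks positions 2-1-3-4-5, expanding outward from the peak — single-peaked.
Ballot type 3: ranking walks positions 3-5-1-2-4; Selby is ranked above Granton even though Granton lies between Selby and the peak Jarrow on the axis — preferences dip and rise again. Not single-peaked.
Ballot type 1 violates single-peakedness, so the profile is not single-peaked on this axis.

no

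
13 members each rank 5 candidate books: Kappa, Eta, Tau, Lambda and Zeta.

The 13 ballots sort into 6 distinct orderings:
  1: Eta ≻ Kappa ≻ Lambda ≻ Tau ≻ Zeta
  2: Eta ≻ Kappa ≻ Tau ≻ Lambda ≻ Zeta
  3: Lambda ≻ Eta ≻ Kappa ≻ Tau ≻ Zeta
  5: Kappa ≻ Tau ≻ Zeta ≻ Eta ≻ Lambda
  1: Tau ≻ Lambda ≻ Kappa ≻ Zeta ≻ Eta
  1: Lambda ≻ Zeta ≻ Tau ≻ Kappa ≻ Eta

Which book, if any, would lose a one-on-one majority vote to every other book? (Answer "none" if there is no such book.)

none

Head-to-head results (13 members):
Kappa vs Eta: Kappa preferred on 5+1+1 = 7 ballots; Kappa wins 7–6.
Kappa vs Tau: Kappa, 11–2.
Kappa vs Lambda: Kappa preferred on 1+2+5 = 8 ballots; Kappa wins 8–5.
Kappa vs Zeta: Kappa preferred on 1+2+3+5+1 = 12 ballots; Kappa wins 12–1.
Eta vs Tau: Eta is ranked higher on 1+2+3 = 6 ballots, Tau on 7. Tau wins 7–6.
Eta vs Lambda: 8 to 5, Eta.
Eta–Zeta: Zeta 7–6.
Tau vs Lambda: 8 to 5, Tau.
Tau vs Zeta: 12 to 1, Tau.
Lambda vs Zeta: Lambda is ranked higher on 1+2+3+1+1 = 8 ballots, Zeta on 5. Lambda wins 8–5.
Each book has at least one pairwise win (Kappa beats Eta; Eta beats Lambda; Tau beats Eta; Lambda beats Zeta; Zeta beats Eta) — no Condorcet loser.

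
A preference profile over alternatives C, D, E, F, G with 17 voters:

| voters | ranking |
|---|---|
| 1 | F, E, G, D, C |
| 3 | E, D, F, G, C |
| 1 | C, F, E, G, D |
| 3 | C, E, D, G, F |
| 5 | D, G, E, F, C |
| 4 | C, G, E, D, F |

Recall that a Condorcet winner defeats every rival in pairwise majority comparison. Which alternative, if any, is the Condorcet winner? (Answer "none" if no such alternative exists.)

Check each pair by majority over 17 ballots:
C vs D: D wins 9–8.
C vs E: C preferred on 1+3+4 = 8 ballots; E wins 9–8.
C vs F: 8 to 9, F.
C vs G: 8 to 9, G.
D–E: E 12–5.
D vs F: D, 15–2.
D vs G: D, 11–6.
E vs F: E is ranked higher on 3+3+5+4 = 15 ballots, F on 2. E wins 15–2.
E vs G: E preferred on 1+3+1+3 = 8 ballots; G wins 9–8.
F vs G: F is ranked higher on 1+3+1 = 5 ballots, G on 12. G wins 12–5.
Every alternative loses at least once (C loses to D; D loses to E; E loses to G; F loses to D; G loses to D). The majority relation contains the cycle D > G > E > D, so there is no Condorcet winner.

none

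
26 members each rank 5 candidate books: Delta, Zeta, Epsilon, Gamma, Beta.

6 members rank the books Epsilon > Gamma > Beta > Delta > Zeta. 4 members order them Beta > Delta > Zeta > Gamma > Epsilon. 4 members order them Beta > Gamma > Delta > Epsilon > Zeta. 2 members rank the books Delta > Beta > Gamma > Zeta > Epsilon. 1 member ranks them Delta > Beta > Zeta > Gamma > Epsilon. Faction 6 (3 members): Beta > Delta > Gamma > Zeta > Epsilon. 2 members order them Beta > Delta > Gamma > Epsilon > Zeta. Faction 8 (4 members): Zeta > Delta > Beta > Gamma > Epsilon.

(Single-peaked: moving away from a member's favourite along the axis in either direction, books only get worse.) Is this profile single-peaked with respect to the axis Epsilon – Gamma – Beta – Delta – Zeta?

Axis positions: Epsilon=1, Gamma=2, Beta=3, Delta=4, Zeta=5.
Faction 1 (peak Epsilon at position 1): ranking walks positions 1-2-3-4-5, expanding outward from the peak — single-peaked.
Faction 2 (peak Beta at position 3): ranking walks positions 3-4-5-2-1, expanding outward from the peak — single-peaked.
Faction 3 (peak Beta at position 3): ranking walks positions 3-2-4-1-5, expanding outward from the peak — single-peaked.
Faction 4 (peak Delta at position 4): ranking walks positions 4-3-2-5-1, expanding outward from the peak — single-peaked.
Faction 5 (peak Delta at position 4): ranking walks positions 4-3-5-2-1, expanding outward from the peak — single-peaked.
Faction 6 (peak Beta at position 3): ranking walks positions 3-4-2-5-1, expanding outward from the peak — single-peaked.
Faction 7 (peak Beta at position 3): ranking walks positions 3-4-2-1-5, expanding outward from the peak — single-peaked.
Faction 8 (peak Zeta at position 5): ranking walks positions 5-4-3-2-1, expanding outward from the peak — single-peaked.
Every ranking is single-peaked on this axis.

yes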